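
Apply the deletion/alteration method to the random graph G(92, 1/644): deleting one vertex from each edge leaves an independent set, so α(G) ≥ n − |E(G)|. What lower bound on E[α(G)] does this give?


E[|E(G)|] = C(92, 2)·p = 4186 · (1/644) = 13/2.
E[α(G)] ≥ n − E[|E(G)|] = 92 − 13/2 = 171/2.
Numerically: ≈ 85.500000.
(This is only a lower bound; the true E[α(G)] may be larger.)

E[α(G)] ≥ 171/2 ≈ 85.500000.


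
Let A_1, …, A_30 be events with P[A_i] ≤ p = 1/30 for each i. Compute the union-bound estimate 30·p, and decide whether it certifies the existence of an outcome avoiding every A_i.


Union bound: P[∪_{i=1}^{30} A_i] ≤ Σ_i P[A_i] ≤ 30·p = 30·(1/30) = 1.
Numerically: 1 ≈ 1.000000.
Is 1 < 1? NO.
Since the bound 1 is ≥ 1, the union bound is uninformative here; it does NOT by itself certify existence.

30·p = 1 ≈ 1.000000; existence NOT certified by the union bound.


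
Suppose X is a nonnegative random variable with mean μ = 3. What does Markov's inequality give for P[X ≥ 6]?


μ = E[X] = 3, a = 6.
Markov: P[X ≥ 6] ≤ μ/a = (3)/6 = 1/2.
Numerically: ≈ 0.500.
(Since a = 6 > μ = 3.000, the bound 1/2 is < 1 and informative.)

P[X ≥ 6] ≤ 1/2 ≈ 0.500.


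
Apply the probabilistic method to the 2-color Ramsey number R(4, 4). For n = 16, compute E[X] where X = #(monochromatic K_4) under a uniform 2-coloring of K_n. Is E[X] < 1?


E[X] = C(16, 4) · 2^{1 − 6} = 1820 · 2^{−5} = 1820/32.
As a reduced fraction: E[X] = 455/8 ≈ 56.87500.
Is E[X] < 1? NO.
Since E[X] ≥ 1, the first-moment bound is inconclusive at n = 16; it does NOT by itself certify R(4, 4) > 16.

E[X] = 455/8 ≈ 56.87500; E[X] ≥ 1; first-moment method inconclusive here.


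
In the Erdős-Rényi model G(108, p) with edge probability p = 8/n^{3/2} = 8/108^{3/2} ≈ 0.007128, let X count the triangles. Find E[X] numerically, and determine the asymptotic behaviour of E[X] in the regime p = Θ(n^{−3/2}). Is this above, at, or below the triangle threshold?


Number of potential triangles: C(108, 3) = 204156.
Each occurs with probability p³ ≈ (0.007128)³ ≈ 3.621288e-07.
By linearity: E[X] = C(108, 3)·p³ ≈ 204156 · 3.621288e-07 ≈ 0.0739.
Since α = 3/2 > 1, p = c/n^{3/2} = o(1/n) is below the triangle threshold p ~ 1/n. Asymptotically E[X] ~ (c³/6)·n^{3(1−α)} = (8³/6)·n^{-1.5} → 0, so by Markov's inequality G has no triangles w.h.p.

E[X] ≈ 0.0739; in regime p = Θ(1/n^{3/2}) E[X] tends to 0 (below the triangle threshold p ~ 1/n).


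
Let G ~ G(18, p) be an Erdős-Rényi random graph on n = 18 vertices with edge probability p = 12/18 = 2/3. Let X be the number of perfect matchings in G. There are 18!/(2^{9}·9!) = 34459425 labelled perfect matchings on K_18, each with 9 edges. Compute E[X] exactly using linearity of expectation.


K_18 has 18!/(2^{9}·9!) = 34459425 labelled perfect matchings.
For each such perfect matching H, let X_H = 1 if all 9 edges of H are present in G. Then P[X_H = 1] = p^{9} = (2/3)^{9} = 512/19683.
By linearity: E[X] = Σ_H E[X_H] = 34459425 · p^{9} = 34459425 · 512/19683 = 217817600/243.
Numerically: E[X] ≈ 8.9637e+05.

E[X] = 34459425 · (2/3)^{9} = 217817600/243 ≈ 8.9637e+05.


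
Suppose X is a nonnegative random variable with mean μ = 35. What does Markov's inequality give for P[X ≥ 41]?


μ = E[X] = 35, a = 41.
Markov: P[X ≥ 41] ≤ μ/a = (35)/41 = 35/41.
Numerically: ≈ 0.854.
(Since a = 41 > μ = 35.000, the bound 35/41 is < 1 and informative.)

P[X ≥ 41] ≤ 35/41 ≈ 0.854.


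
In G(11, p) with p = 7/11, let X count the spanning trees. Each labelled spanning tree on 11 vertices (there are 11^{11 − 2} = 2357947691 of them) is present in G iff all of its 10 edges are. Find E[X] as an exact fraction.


K_11 has 11^{11 − 2} = 2357947691 labelled spanning trees.
For each such spanning tree H, let X_H = 1 if all 10 edges of H are present in G. Then P[X_H = 1] = p^{10} = (7/11)^{10} = 282475249/25937424601.
Summing the indicators: E[X] = Σ_H E[X_H] = 2357947691 · p^{10} = 2357947691 · 282475249/25937424601 = 282475249/11.
Numerically: E[X] ≈ 2.568e+07.

E[X] = 2357947691 · (7/11)^{10} = 282475249/11 ≈ 2.568e+07.


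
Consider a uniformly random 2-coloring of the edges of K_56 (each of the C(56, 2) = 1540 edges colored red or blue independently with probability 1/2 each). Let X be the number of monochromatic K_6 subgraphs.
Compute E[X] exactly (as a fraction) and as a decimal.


Let X = Σ_S X_S over the C(56, 6) = 32468436 subsets S of size 6, where X_S = 1 if the K_6 on S is monochromatic.
For a fixed S, the K_6 on S has C(6, 2) = 15 edges. P[all 15 edges red] = (1/2)^15, and likewise for blue, so P[monochromatic] = 2·(1/2)^15 = 2^{1 − 15} = 1/16384.
By linearity: E[X] = C(56, 6) · 2^{1 − 15} = 32468436 · 1/16384 = 8117109/4096.
Numerically: E[X] ≈ 1981.7161.

E[X] = C(56,6)·2^(1−C(6,2)) = 8117109/4096 ≈ 1981.7161.


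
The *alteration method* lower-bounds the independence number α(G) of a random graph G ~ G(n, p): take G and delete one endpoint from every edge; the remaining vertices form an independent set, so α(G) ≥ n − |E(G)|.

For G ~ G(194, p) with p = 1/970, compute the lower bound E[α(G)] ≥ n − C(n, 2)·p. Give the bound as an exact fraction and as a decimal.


E[|E(G)|] = C(194, 2)·p = 18721 · (1/970) = 193/10.
E[α(G)] ≥ n − E[|E(G)|] = 194 − 193/10 = 1747/10.
Numerically: ≈ 174.70000.
(This is only a lower bound; the true E[α(G)] may be larger.)

E[α(G)] ≥ 1747/10 ≈ 174.70000.


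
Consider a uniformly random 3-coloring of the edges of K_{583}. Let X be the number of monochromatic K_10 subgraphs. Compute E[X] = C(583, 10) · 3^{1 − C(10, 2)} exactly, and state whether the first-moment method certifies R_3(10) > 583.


E[X] = C(583, 10) · 3^{1 − 45} = 1156690232601431494120 · 3^{−44} = 1156690232601431494120/984770902183611232881.
As a reduced fraction: E[X] = 1156690232601431494120/984770902183611232881 ≈ 1.174578.
Is E[X] < 1? NO.
Since E[X] ≥ 1, the first-moment bound is inconclusive at n = 583; it does NOT by itself certify R_3(10) > 583.

E[X] = 1156690232601431494120/984770902183611232881 ≈ 1.174578; E[X] ≥ 1; first-moment method inconclusive here.


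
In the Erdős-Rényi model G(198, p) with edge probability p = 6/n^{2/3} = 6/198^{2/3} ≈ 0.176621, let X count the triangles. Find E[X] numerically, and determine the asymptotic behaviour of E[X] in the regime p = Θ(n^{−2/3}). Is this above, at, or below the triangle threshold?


Number of potential triangles: C(198, 3) = 1274196.
Each occurs with probability p³ ≈ (0.176621)³ ≈ 5.50964187e-03.
By linearity: E[X] = C(198, 3)·p³ ≈ 1274196 · 5.50964187e-03 ≈ 7020.363636.
Since α = 2/3 < 1, p = c/n^{2/3} ≫ 1/n is above the triangle threshold p ~ 1/n. Asymptotically E[X] ~ (c³/6)·n^{3(1−α)} = (6³/6)·n^{1} → ∞; triangles are abundant w.h.p.

E[X] ≈ 7020.363636; in regime p = Θ(1/n^{2/3}) E[X] diverges (above the triangle threshold p ~ 1/n).


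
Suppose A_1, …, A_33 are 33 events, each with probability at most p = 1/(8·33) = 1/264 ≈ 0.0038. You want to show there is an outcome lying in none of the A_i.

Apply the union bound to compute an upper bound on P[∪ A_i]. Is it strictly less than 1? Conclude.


Union bound: P[∪_{i=1}^{33} A_i] ≤ Σ_i P[A_i] ≤ 33·p = 33·(1/264) = 1/8.
Numerically: 1/8 ≈ 0.1250.
Is 1/8 < 1? YES.
Since P[∪ A_i] ≤ 1/8 < 1, the complement has P[∩ A_i^c] ≥ 1 − 1/8 = 7/8 > 0, so some outcome avoids every A_i.

33·p = 1/8 ≈ 0.1250; existence CERTIFIED by the union bound.


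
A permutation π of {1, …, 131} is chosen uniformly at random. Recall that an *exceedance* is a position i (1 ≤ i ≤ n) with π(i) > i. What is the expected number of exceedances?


Write X = Σ_{i=1}^{131} X_i, where X_i = 1_{π(i) > i}.
For each fixed i, π(i) is uniform over {1, …, 131} (marginal of a uniform permutation), so P[π(i) > i] = (n − i)/n. Summing: Σ_{i=1}^{131} (n − i)/n = (0 + 1 + … + 130)/131 = 131(131 − 1)/(2·131) = (131 − 1)/2.
Hence E[X] = Σ_{i=1}^{131} (131 − i)/131 = 65 ≈ 65.000.

E[X] = 65 = 65.000.


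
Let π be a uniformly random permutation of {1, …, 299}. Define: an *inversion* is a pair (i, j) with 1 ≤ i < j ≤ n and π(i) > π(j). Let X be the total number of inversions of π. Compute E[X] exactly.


Write X = Σ X_I over the C(299, 2) = 44551 pairs i < j, with X_I the indicator of one inversion.
There are 44551 indicators.
For each fixed pair i < j, the values π(i) and π(j) are two distinct elements of {1, …, 299} in uniformly random order; by symmetry P[π(i) > π(j)] = 1/2.
By linearity: E[X] = 44551 · (1/2) = C(299, 2) · (1/2) = 44551/2 = 44551/2 ≈ 22275.5000.

E[X] = 44551/2 = 22275.5000.


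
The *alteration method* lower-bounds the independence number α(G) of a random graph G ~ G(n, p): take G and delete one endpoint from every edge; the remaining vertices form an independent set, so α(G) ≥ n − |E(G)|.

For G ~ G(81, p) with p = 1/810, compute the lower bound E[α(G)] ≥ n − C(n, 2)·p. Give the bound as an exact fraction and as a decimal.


E[|E(G)|] = C(81, 2)·p = 3240 · (1/810) = 4.
E[α(G)] ≥ n − E[|E(G)|] = 81 − 4 = 77.
Numerically: ≈ 77.000000.
(This is only a lower bound; the true E[α(G)] may be larger.)

E[α(G)] ≥ 77 ≈ 77.000000.


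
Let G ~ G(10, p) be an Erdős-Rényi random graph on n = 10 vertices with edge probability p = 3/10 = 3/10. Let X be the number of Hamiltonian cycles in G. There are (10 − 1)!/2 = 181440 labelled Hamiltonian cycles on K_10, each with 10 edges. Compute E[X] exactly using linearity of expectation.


K_10 has (10 − 1)!/2 = 181440 labelled Hamiltonian cycles.
For each such Hamiltonian cycle H, let X_H = 1 if all 10 edges of H are present in G. Then P[X_H = 1] = p^{10} = (3/10)^{10} = 59049/10000000000.
By linearity: E[X] = Σ_H E[X_H] = 181440 · p^{10} = 181440 · 59049/10000000000 = 33480783/31250000.
Numerically: E[X] ≈ 1.0714.

E[X] = 181440 · (3/10)^{10} = 33480783/31250000 ≈ 1.0714.


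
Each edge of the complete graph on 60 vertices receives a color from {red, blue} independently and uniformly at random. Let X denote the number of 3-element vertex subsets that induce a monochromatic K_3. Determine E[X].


Let X = Σ_S X_S over the C(60, 3) = 34220 subsets S of size 3, where X_S = 1 if the K_3 on S is monochromatic.
For a fixed S, the K_3 on S has C(3, 2) = 3 edges. P[all 3 edges red] = (1/2)^3, and likewise for blue, so P[monochromatic] = 2·(1/2)^3 = 2^{1 − 3} = 1/4.
By linearity of expectation: E[X] = C(60, 3) · 2^{1 − 3} = 34220 · 1/4 = 8555.
Numerically: E[X] ≈ 8555.000.

E[X] = C(60,3)·2^(1−C(3,2)) = 8555 ≈ 8555.000.


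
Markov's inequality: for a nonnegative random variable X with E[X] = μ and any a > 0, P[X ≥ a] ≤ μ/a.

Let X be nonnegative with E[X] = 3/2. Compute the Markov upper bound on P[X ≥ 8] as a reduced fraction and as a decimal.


μ = E[X] = 3/2, a = 8.
Markov: P[X ≥ 8] ≤ μ/a = (3/2)/8 = 3/16.
Numerically: ≈ 0.18750.
(Since a = 8 > μ = 1.50000, the bound 3/16 is < 1 and informative.)

P[X ≥ 8] ≤ 3/16 ≈ 0.18750.


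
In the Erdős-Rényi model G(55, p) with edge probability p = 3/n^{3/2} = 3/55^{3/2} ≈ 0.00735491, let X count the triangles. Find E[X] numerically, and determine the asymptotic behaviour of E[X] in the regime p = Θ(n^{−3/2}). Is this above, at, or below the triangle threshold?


Number of potential triangles: C(55, 3) = 26235.
Each occurs with probability p³ ≈ (0.00735491)³ ≈ 3.97861267e-07.
By linearity: E[X] = C(55, 3)·p³ ≈ 26235 · 3.97861267e-07 ≈ 0.010438.
Since α = 3/2 > 1, p = c/n^{3/2} = o(1/n) is below the triangle threshold p ~ 1/n. Asymptotically E[X] ~ (c³/6)·n^{3(1−α)} = (3³/6)·n^{-1.5} → 0, so by Markov's inequality G has no triangles w.h.p.

E[X] ≈ 0.010438; in regime p = Θ(1/n^{3/2}) E[X] tends to 0 (below the triangle threshold p ~ 1/n).


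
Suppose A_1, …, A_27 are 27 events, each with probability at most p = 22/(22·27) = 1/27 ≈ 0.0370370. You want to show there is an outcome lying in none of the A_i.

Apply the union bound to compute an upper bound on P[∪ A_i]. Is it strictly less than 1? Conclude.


Union bound: P[∪_{i=1}^{27} A_i] ≤ Σ_i P[A_i] ≤ 27·p = 27·(1/27) = 1.
Numerically: 1 ≈ 1.0000000.
Is 1 < 1? NO.
Since the bound 1 is ≥ 1, the union bound is uninformative here; it does NOT by itself certify existence.

27·p = 1 ≈ 1.0000000; existence NOT certified by the union bound.


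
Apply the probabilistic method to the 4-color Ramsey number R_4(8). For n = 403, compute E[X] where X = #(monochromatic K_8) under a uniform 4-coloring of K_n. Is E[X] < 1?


E[X] = C(403, 8) · 4^{1 − 28} = 16090020602228430 · 4^{−27} = 16090020602228430/18014398509481984.
As a reduced fraction: E[X] = 8045010301114215/9007199254740992 ≈ 0.89318.
Is E[X] < 1? YES.
Since E[X] < 1, there exists a 4-coloring of K_{403} with no monochromatic K_8; hence R_4(8) > 403.

E[X] = 8045010301114215/9007199254740992 ≈ 0.89318; E[X] < 1, so R_4(8) > 403.


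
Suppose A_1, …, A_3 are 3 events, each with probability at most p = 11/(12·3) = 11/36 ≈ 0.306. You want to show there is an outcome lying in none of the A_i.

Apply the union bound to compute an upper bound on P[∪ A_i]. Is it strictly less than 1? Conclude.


Union bound: P[∪_{i=1}^{3} A_i] ≤ Σ_i P[A_i] ≤ 3·p = 3·(11/36) = 11/12.
Numerically: 11/12 ≈ 0.917.
Is 11/12 < 1? YES.
Since P[∪ A_i] ≤ 11/12 < 1, the complement has P[∩ A_i^c] ≥ 1 − 11/12 = 1/12 > 0, so some outcome avoids every A_i.

3·p = 11/12 ≈ 0.917; existence CERTIFIED by the union bound.


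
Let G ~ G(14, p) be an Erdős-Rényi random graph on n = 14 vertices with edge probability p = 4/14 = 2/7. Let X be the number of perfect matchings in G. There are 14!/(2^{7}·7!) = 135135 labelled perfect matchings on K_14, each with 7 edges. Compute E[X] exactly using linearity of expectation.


K_14 has 14!/(2^{7}·7!) = 135135 labelled perfect matchings.
For each such perfect matching H, let X_H = 1 if all 7 edges of H are present in G. Then P[X_H = 1] = p^{7} = (2/7)^{7} = 128/823543.
By linearity: E[X] = Σ_H E[X_H] = 135135 · p^{7} = 135135 · 128/823543 = 2471040/117649.
Numerically: E[X] ≈ 21.

E[X] = 135135 · (2/7)^{7} = 2471040/117649 ≈ 21.


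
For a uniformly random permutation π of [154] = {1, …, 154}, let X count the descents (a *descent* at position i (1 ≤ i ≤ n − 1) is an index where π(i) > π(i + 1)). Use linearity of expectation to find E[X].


Write X = Σ X_I over i = 1, …, 153, with X_I the indicator of one descent.
There are 153 indicators.
For each fixed i, the pair (π(i), π(i+1)) is a uniformly random ordered pair of distinct values from {1, …, 154}; by symmetry P[π(i) > π(i+1)] = 1/2.
By linearity: E[X] = 153 · (1/2) = (154 − 1) · (1/2) = 153/2 ≈ 76.500000.

E[X] = 153/2 = 76.500000.


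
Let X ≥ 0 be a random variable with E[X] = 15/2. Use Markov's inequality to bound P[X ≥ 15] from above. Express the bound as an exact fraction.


μ = E[X] = 15/2, a = 15.
Markov: P[X ≥ 15] ≤ μ/a = (15/2)/15 = 1/2.
Numerically: ≈ 0.500000.
(Since a = 15 > μ = 7.500000, the bound 1/2 is < 1 and informative.)

P[X ≥ 15] ≤ 1/2 ≈ 0.500000.


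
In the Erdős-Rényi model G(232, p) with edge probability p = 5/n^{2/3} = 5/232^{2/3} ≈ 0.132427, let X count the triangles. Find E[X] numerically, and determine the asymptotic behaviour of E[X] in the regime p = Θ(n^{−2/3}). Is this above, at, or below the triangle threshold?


Number of potential triangles: C(232, 3) = 2054360.
Each occurs with probability p³ ≈ (0.132427)³ ≈ 2.32238407e-03.
By linearity: E[X] = C(232, 3)·p³ ≈ 2054360 · 2.32238407e-03 ≈ 4771.012931.
Since α = 2/3 < 1, p = c/n^{2/3} ≫ 1/n is above the triangle threshold p ~ 1/n. Asymptotically E[X] ~ (c³/6)·n^{3(1−α)} = (5³/6)·n^{1} → ∞; triangles are abundant w.h.p.

E[X] ≈ 4771.012931; in regime p = Θ(1/n^{2/3}) E[X] diverges (above the triangle threshold p ~ 1/n).


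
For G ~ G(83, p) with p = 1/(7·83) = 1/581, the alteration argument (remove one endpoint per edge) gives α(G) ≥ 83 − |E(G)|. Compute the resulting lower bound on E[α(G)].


E[|E(G)|] = C(83, 2)·p = 3403 · (1/581) = 41/7.
E[α(G)] ≥ n − E[|E(G)|] = 83 − 41/7 = 540/7.
Numerically: ≈ 77.143.
(This is only a lower bound; the true E[α(G)] may be larger.)

E[α(G)] ≥ 540/7 ≈ 77.143.


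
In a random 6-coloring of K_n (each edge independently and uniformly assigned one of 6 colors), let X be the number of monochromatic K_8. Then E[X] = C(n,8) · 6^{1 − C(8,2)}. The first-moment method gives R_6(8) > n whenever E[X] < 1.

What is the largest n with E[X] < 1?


We need C(n, 8) · 6^{1 − 28} < 1, i.e. C(n, 8) < 6^{28 − 1} = 1023490369077469249536.
Check values of n near the boundary:
  n = 1590: C(1590, 8) = 995397314198933813310; 995397314198933813310 < 1023490369077469249536? YES
  n = 1591: C(1591, 8) = 1000427749141189953870; 1000427749141189953870 < 1023490369077469249536? YES
  n = 1592: C(1592, 8) = 1005480414540892933435; 1005480414540892933435 < 1023490369077469249536? YES
  n = 1593: C(1593, 8) = 1010555394551193970323; 1010555394551193970323 < 1023490369077469249536? YES
  n = 1594: C(1594, 8) = 1015652773590544255167; 1015652773590544255167 < 1023490369077469249536? YES
  n = 1595: C(1595, 8) = 1020772636343363633895; 1020772636343363633895 < 1023490369077469249536? YES
  n = 1596: C(1596, 8) = 1025915067760710553965; 1025915067760710553965 < 1023490369077469249536? NO
The largest n with C(n, 8) < 1023490369077469249536 is n = 1595 (where E[X] = 113419181815929292655/113721152119718805504 ≈ 0.9973). Hence R_6(8) > 1595, i.e. R_6(8) ≥ 1596.

Largest n = 1595; hence R_6(8) > 1595.


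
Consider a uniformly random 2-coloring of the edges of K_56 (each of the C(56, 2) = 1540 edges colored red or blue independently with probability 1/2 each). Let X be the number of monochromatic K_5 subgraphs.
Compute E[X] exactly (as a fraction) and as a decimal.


Let X = Σ_S X_S over the C(56, 5) = 3819816 subsets S of size 5, where X_S = 1 if the K_5 on S is monochromatic.
For a fixed S, the K_5 on S has C(5, 2) = 10 edges. P[all 10 edges red] = (1/2)^10, and likewise for blue, so P[monochromatic] = 2·(1/2)^10 = 2^{1 − 10} = 1/512.
By linearity of expectation: E[X] = C(56, 5) · 2^{1 − 10} = 3819816 · 1/512 = 477477/64.
Numerically: E[X] ≈ 7460.578125.

E[X] = C(56,5)·2^(1−C(5,2)) = 477477/64 ≈ 7460.578125.


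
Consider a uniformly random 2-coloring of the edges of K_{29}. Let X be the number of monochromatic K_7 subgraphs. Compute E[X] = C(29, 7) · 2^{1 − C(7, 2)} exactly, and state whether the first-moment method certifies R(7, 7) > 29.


E[X] = C(29, 7) · 2^{1 − 21} = 1560780 · 2^{−20} = 1560780/1048576.
As a reduced fraction: E[X] = 390195/262144 ≈ 1.48848.
Is E[X] < 1? NO.
Since E[X] ≥ 1, the first-moment bound is inconclusive at n = 29; it does NOT by itself certify R(7, 7) > 29.

E[X] = 390195/262144 ≈ 1.48848; E[X] ≥ 1; first-moment method inconclusive here.


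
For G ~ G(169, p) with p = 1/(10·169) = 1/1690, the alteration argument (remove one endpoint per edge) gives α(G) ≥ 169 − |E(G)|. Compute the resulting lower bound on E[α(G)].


E[|E(G)|] = C(169, 2)·p = 14196 · (1/1690) = 42/5.
E[α(G)] ≥ n − E[|E(G)|] = 169 − 42/5 = 803/5.
Numerically: ≈ 160.60000.
(This is only a lower bound; the true E[α(G)] may be larger.)

E[α(G)] ≥ 803/5 ≈ 160.60000.


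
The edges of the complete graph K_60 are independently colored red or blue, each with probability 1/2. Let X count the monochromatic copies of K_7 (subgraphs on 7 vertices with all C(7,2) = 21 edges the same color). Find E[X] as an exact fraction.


Let X = Σ_S X_S over the C(60, 7) = 386206920 subsets S of size 7, where X_S = 1 if the K_7 on S is monochromatic.
For a fixed S, the K_7 on S has C(7, 2) = 21 edges. P[all 21 edges red] = (1/2)^21, and likewise for blue, so P[monochromatic] = 2·(1/2)^21 = 2^{1 − 21} = 1/1048576.
Summing: E[X] = C(60, 7) · 2^{1 − 21} = 386206920 · 1/1048576 = 48275865/131072.
Numerically: E[X] ≈ 368.315620.

E[X] = C(60,7)·2^(1−C(7,2)) = 48275865/131072 ≈ 368.315620.


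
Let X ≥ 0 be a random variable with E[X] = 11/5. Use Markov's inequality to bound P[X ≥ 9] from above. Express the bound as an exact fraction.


μ = E[X] = 11/5, a = 9.
Markov: P[X ≥ 9] ≤ μ/a = (11/5)/9 = 11/45.
Numerically: ≈ 0.244444.
(Since a = 9 > μ = 2.200000, the bound 11/45 is < 1 and informative.)

P[X ≥ 9] ≤ 11/45 ≈ 0.244444.


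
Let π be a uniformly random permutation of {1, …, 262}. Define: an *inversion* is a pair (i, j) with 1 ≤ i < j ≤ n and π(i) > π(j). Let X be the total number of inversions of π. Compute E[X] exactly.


Write X = Σ X_I over the C(262, 2) = 34191 pairs i < j, with X_I the indicator of one inversion.
There are 34191 indicators.
For each fixed pair i < j, the values π(i) and π(j) are two distinct elements of {1, …, 262} in uniformly random order; by symmetry P[π(i) > π(j)] = 1/2.
By linearity: E[X] = 34191 · (1/2) = C(262, 2) · (1/2) = 34191/2 = 34191/2 ≈ 17095.500000.

E[X] = 34191/2 = 17095.500000.


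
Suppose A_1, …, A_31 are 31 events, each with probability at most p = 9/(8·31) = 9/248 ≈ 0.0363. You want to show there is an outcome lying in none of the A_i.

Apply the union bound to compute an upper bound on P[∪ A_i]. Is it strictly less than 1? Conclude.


Union bound: P[∪_{i=1}^{31} A_i] ≤ Σ_i P[A_i] ≤ 31·p = 31·(9/248) = 9/8.
Numerically: 9/8 ≈ 1.1250.
Is 9/8 < 1? NO.
Since the bound 9/8 is ≥ 1, the union bound is uninformative here; it does NOT by itself certify existence.

31·p = 9/8 ≈ 1.1250; existence NOT certified by the union bound.


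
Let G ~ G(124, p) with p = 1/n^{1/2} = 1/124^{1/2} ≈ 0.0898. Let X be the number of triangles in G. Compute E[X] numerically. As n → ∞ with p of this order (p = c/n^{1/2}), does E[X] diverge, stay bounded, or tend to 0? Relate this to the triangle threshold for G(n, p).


Number of potential triangles: C(124, 3) = 310124.
Each occurs with probability p³ ≈ (0.0898)³ ≈ 7.24215e-04.
By linearity: E[X] = C(124, 3)·p³ ≈ 310124 · 7.24215e-04 ≈ 224.596.
Since α = 1/2 < 1, p = c/n^{1/2} ≫ 1/n is above the triangle threshold p ~ 1/n. Asymptotically E[X] ~ (c³/6)·n^{3(1−α)} = (1³/6)·n^{1.5} → ∞; triangles are abundant w.h.p.

E[X] ≈ 224.596; in regime p = Θ(1/n^{1/2}) E[X] diverges (above the triangle threshold p ~ 1/n).


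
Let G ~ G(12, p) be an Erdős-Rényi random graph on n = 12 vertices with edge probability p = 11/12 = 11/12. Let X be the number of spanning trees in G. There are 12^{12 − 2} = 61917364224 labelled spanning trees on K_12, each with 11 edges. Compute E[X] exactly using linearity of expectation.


K_12 has 12^{12 − 2} = 61917364224 labelled spanning trees.
For each such spanning tree H, let X_H = 1 if all 11 edges of H are present in G. Then P[X_H = 1] = p^{11} = (11/12)^{11} = 285311670611/743008370688.
By linearity: E[X] = Σ_H E[X_H] = 61917364224 · p^{11} = 61917364224 · 285311670611/743008370688 = 285311670611/12.
Numerically: E[X] ≈ 2.3776e+10.

E[X] = 61917364224 · (11/12)^{11} = 285311670611/12 ≈ 2.3776e+10.


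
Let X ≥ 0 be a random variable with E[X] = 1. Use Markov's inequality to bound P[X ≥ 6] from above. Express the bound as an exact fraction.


μ = E[X] = 1, a = 6.
Markov: P[X ≥ 6] ≤ μ/a = (1)/6 = 1/6.
Numerically: ≈ 0.1667.
(Since a = 6 > μ = 1.0000, the bound 1/6 is < 1 and informative.)

P[X ≥ 6] ≤ 1/6 ≈ 0.1667.


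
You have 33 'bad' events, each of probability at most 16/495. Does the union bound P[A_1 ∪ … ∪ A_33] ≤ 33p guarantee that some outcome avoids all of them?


Union bound: P[∪_{i=1}^{33} A_i] ≤ Σ_i P[A_i] ≤ 33·p = 33·(16/495) = 16/15.
Numerically: 16/15 ≈ 1.066667.
Is 16/15 < 1? NO.
Since the bound 16/15 is ≥ 1, the union bound is uninformative here; it does NOT by itself certify existence.

33·p = 16/15 ≈ 1.066667; existence NOT certified by the union bound.


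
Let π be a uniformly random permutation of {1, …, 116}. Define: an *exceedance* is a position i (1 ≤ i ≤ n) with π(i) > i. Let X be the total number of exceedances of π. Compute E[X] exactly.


Write X = Σ_{i=1}^{116} X_i, where X_i = 1_{π(i) > i}.
For each fixed i, π(i) is uniform over {1, …, 116} (marginal of a uniform permutation), so P[π(i) > i] = (n − i)/n. Summing: Σ_{i=1}^{116} (n − i)/n = (0 + 1 + … + 115)/116 = 116(116 − 1)/(2·116) = (116 − 1)/2.
Hence E[X] = Σ_{i=1}^{116} (116 − i)/116 = 115/2 ≈ 57.500000.

E[X] = 115/2 = 57.500000.


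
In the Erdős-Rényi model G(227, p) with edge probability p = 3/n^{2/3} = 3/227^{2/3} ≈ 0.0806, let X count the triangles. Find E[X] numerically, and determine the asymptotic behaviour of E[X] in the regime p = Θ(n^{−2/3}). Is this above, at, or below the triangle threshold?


Number of potential triangles: C(227, 3) = 1923825.
Each occurs with probability p³ ≈ (0.0806)³ ≈ 5.23977e-04.
By linearity: E[X] = C(227, 3)·p³ ≈ 1923825 · 5.23977e-04 ≈ 1008.040.
Since α = 2/3 < 1, p = c/n^{2/3} ≫ 1/n is above the triangle threshold p ~ 1/n. Asymptotically E[X] ~ (c³/6)·n^{3(1−α)} = (3³/6)·n^{1} → ∞; triangles are abundant w.h.p.

E[X] ≈ 1008.040; in regime p = Θ(1/n^{2/3}) E[X] diverges (above the triangle threshold p ~ 1/n).


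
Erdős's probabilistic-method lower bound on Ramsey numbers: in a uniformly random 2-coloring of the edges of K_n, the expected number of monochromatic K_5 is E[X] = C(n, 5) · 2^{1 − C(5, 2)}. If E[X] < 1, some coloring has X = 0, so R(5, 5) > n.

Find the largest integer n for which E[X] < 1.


We need C(n, 5) · 2^{1 − 10} < 1, i.e. C(n, 5) < 2^{10 − 1} = 512.
Check values of n near the boundary:
  n = 10: C(10, 5) = 252; 252 < 512? YES
  n = 11: C(11, 5) = 462; 462 < 512? YES
  n = 12: C(12, 5) = 792; 792 < 512? NO
  n = 13: C(13, 5) = 1287; 1287 < 512? NO
The largest n with C(n, 5) < 512 is n = 11 (where E[X] = 231/256 ≈ 0.902). Hence R(5, 5) > 11, i.e. R(5, 5) ≥ 12.

Largest n = 11; hence R(5, 5) > 11.


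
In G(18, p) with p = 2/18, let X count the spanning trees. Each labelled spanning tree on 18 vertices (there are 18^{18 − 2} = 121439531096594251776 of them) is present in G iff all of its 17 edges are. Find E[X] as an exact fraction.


K_18 has 18^{18 − 2} = 121439531096594251776 labelled spanning trees.
For each such spanning tree H, let X_H = 1 if all 17 edges of H are present in G. Then P[X_H = 1] = p^{17} = (1/9)^{17} = 1/16677181699666569.
Summing the indicators: E[X] = Σ_H E[X_H] = 121439531096594251776 · p^{17} = 121439531096594251776 · 1/16677181699666569 = 65536/9.
Numerically: E[X] ≈ 7281.8.

E[X] = 121439531096594251776 · (1/9)^{17} = 65536/9 ≈ 7281.8.


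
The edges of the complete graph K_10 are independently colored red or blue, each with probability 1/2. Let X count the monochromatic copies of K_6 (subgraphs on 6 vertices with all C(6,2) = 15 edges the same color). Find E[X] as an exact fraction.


Let X = Σ_S X_S over the C(10, 6) = 210 subsets S of size 6, where X_S = 1 if the K_6 on S is monochromatic.
For a fixed S, the K_6 on S has C(6, 2) = 15 edges. P[all 15 edges red] = (1/2)^15, and likewise for blue, so P[monochromatic] = 2·(1/2)^15 = 2^{1 − 15} = 1/16384.
By linearity of expectation: E[X] = C(10, 6) · 2^{1 − 15} = 210 · 1/16384 = 105/8192.
Numerically: E[X] ≈ 0.01282.

E[X] = C(10,6)·2^(1−C(6,2)) = 105/8192 ≈ 0.01282.


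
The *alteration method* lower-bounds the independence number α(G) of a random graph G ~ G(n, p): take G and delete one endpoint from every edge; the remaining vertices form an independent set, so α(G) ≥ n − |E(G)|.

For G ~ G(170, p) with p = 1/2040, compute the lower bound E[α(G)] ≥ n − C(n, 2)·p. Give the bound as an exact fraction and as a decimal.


E[|E(G)|] = C(170, 2)·p = 14365 · (1/2040) = 169/24.
E[α(G)] ≥ n − E[|E(G)|] = 170 − 169/24 = 3911/24.
Numerically: ≈ 162.958.
(This is only a lower bound; the true E[α(G)] may be larger.)

E[α(G)] ≥ 3911/24 ≈ 162.958.


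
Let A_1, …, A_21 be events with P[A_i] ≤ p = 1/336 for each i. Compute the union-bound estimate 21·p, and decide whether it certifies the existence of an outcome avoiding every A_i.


Union bound: P[∪_{i=1}^{21} A_i] ≤ Σ_i P[A_i] ≤ 21·p = 21·(1/336) = 1/16.
Numerically: 1/16 ≈ 0.0625000.
Is 1/16 < 1? YES.
Since P[∪ A_i] ≤ 1/16 < 1, the complement has P[∩ A_i^c] ≥ 1 − 1/16 = 15/16 > 0, so some outcome avoids every A_i.

21·p = 1/16 ≈ 0.0625000; existence CERTIFIED by the union bound.


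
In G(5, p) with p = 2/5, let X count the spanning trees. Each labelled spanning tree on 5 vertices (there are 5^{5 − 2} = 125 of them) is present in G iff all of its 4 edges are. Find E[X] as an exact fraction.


K_5 has 5^{5 − 2} = 125 labelled spanning trees.
For each such spanning tree H, let X_H = 1 if all 4 edges of H are present in G. Then P[X_H = 1] = p^{4} = (2/5)^{4} = 16/625.
Summing the indicators: E[X] = Σ_H E[X_H] = 125 · p^{4} = 125 · 16/625 = 16/5.
Numerically: E[X] ≈ 3.2.

E[X] = 125 · (2/5)^{4} = 16/5 ≈ 3.2.


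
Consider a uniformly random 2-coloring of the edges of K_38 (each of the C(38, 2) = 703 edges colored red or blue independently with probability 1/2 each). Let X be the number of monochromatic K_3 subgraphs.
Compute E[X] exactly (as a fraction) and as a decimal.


Let X = Σ_S X_S over the C(38, 3) = 8436 subsets S of size 3, where X_S = 1 if the K_3 on S is monochromatic.
For a fixed S, the K_3 on S has C(3, 2) = 3 edges. P[all 3 edges red] = (1/2)^3, and likewise for blue, so P[monochromatic] = 2·(1/2)^3 = 2^{1 − 3} = 1/4.
Summing: E[X] = C(38, 3) · 2^{1 − 3} = 8436 · 1/4 = 2109.
Numerically: E[X] ≈ 2109.0000.

E[X] = C(38,3)·2^(1−C(3,2)) = 2109 ≈ 2109.0000.


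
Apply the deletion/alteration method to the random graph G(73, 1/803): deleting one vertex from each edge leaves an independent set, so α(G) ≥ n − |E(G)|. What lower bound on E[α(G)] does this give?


E[|E(G)|] = C(73, 2)·p = 2628 · (1/803) = 36/11.
E[α(G)] ≥ n − E[|E(G)|] = 73 − 36/11 = 767/11.
Numerically: ≈ 69.7273.
(This is only a lower bound; the true E[α(G)] may be larger.)

E[α(G)] ≥ 767/11 ≈ 69.7273.


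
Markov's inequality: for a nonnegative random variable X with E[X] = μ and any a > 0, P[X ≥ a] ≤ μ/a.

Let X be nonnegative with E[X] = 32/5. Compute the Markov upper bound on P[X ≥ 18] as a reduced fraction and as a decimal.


μ = E[X] = 32/5, a = 18.
Markov: P[X ≥ 18] ≤ μ/a = (32/5)/18 = 16/45.
Numerically: ≈ 0.35556.
(Since a = 18 > μ = 6.40000, the bound 16/45 is < 1 and informative.)

P[X ≥ 18] ≤ 16/45 ≈ 0.35556.


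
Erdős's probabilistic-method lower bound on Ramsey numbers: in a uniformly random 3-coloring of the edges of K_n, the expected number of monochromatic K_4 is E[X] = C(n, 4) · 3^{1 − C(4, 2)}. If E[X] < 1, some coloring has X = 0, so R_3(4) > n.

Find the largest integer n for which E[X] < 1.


We need C(n, 4) · 3^{1 − 6} < 1, i.e. C(n, 4) < 3^{6 − 1} = 243.
Check values of n near the boundary:
  n = 6: C(6, 4) = 15; 15 < 243? YES
  n = 7: C(7, 4) = 35; 35 < 243? YES
  n = 8: C(8, 4) = 70; 70 < 243? YES
  n = 9: C(9, 4) = 126; 126 < 243? YES
  n = 10: C(10, 4) = 210; 210 < 243? YES
  n = 11: C(11, 4) = 330; 330 < 243? NO
  n = 12: C(12, 4) = 495; 495 < 243? NO
The largest n with C(n, 4) < 243 is n = 10 (where E[X] = 70/81 ≈ 0.864198). Hence R_3(4) > 10, i.e. R_3(4) ≥ 11.

Largest n = 10; hence R_3(4) > 10.


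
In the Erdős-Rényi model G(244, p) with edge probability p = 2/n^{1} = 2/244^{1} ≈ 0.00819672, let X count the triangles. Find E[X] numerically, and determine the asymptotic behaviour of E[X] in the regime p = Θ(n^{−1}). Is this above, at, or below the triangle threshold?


Number of potential triangles: C(244, 3) = 2391444.
Each occurs with probability p³ ≈ (0.00819672)³ ≈ 5.50706887e-07.
By linearity: E[X] = C(244, 3)·p³ ≈ 2391444 · 5.50706887e-07 ≈ 1.316985.
Here α = 1, so p = 2/n is exactly at the triangle threshold p ~ 1/n. Asymptotically E[X] → c³/6 = 2³/6 = 4/3 ≈ 1.333333, a bounded constant. In this regime the triangle count is asymptotically Poisson(c³/6).

E[X] ≈ 1.316985; in regime p = Θ(1/n^{1}) E[X] stays bounded (at the triangle threshold p ~ 1/n).


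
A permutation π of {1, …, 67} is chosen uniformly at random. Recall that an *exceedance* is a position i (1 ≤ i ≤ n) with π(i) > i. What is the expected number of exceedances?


Write X = Σ_{i=1}^{67} X_i, where X_i = 1_{π(i) > i}.
For each fixed i, π(i) is uniform over {1, …, 67} (marginal of a uniform permutation), so P[π(i) > i] = (n − i)/n. Summing: Σ_{i=1}^{67} (n − i)/n = (0 + 1 + … + 66)/67 = 67(67 − 1)/(2·67) = (67 − 1)/2.
Hence E[X] = Σ_{i=1}^{67} (67 − i)/67 = 33 ≈ 33.000.

E[X] = 33 = 33.000.


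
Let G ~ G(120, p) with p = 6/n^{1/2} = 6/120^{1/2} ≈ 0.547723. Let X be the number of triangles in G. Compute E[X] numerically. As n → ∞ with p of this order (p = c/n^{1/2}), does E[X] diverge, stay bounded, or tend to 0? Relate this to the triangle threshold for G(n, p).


Number of potential triangles: C(120, 3) = 280840.
Each occurs with probability p³ ≈ (0.547723)³ ≈ 1.64316767e-01.
By linearity: E[X] = C(120, 3)·p³ ≈ 280840 · 1.64316767e-01 ≈ 46146.720915.
Since α = 1/2 < 1, p = c/n^{1/2} ≫ 1/n is above the triangle threshold p ~ 1/n. Asymptotically E[X] ~ (c³/6)·n^{3(1−α)} = (6³/6)·n^{1.5} → ∞; triangles are abundant w.h.p.

E[X] ≈ 46146.720915; in regime p = Θ(1/n^{1/2}) E[X] diverges (above the triangle threshold p ~ 1/n).


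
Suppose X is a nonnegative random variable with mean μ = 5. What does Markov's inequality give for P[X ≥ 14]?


μ = E[X] = 5, a = 14.
Markov: P[X ≥ 14] ≤ μ/a = (5)/14 = 5/14.
Numerically: ≈ 0.3571.
(Since a = 14 > μ = 5.0000, the bound 5/14 is < 1 and informative.)

P[X ≥ 14] ≤ 5/14 ≈ 0.3571.


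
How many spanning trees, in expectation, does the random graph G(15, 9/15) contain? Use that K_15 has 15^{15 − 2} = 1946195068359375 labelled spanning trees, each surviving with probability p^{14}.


K_15 has 15^{15 − 2} = 1946195068359375 labelled spanning trees.
For each such spanning tree H, let X_H = 1 if all 14 edges of H are present in G. Then P[X_H = 1] = p^{14} = (3/5)^{14} = 4782969/6103515625.
By linearity of expectation: E[X] = Σ_H E[X_H] = 1946195068359375 · p^{14} = 1946195068359375 · 4782969/6103515625 = 7625597484987/5.
Numerically: E[X] ≈ 1.52512e+12.

E[X] = 1946195068359375 · (3/5)^{14} = 7625597484987/5 ≈ 1.52512e+12.


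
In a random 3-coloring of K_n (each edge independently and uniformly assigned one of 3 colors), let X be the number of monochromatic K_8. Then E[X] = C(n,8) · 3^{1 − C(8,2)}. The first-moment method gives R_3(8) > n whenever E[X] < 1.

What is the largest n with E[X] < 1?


We need C(n, 8) · 3^{1 − 28} < 1, i.e. C(n, 8) < 3^{28 − 1} = 7625597484987.
Check values of n near the boundary:
  n = 153: C(153, 8) = 6183023199255; 6183023199255 < 7625597484987? YES
  n = 154: C(154, 8) = 6521818990995; 6521818990995 < 7625597484987? YES
  n = 155: C(155, 8) = 6876747915675; 6876747915675 < 7625597484987? YES
  n = 156: C(156, 8) = 7248464019225; 7248464019225 < 7625597484987? YES
  n = 157: C(157, 8) = 7637643295425; 7637643295425 < 7625597484987? NO
  n = 158: C(158, 8) = 8044984271181; 8044984271181 < 7625597484987? NO
  n = 159: C(159, 8) = 8471208603429; 8471208603429 < 7625597484987? NO
The largest n with C(n, 8) < 7625597484987 is n = 156 (where E[X] = 805384891025/847288609443 ≈ 0.9505437). Hence R_3(8) > 156, i.e. R_3(8) ≥ 157.

Largest n = 156; hence R_3(8) > 156.


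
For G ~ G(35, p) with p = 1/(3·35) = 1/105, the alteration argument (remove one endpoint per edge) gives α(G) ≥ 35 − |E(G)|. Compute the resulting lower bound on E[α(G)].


E[|E(G)|] = C(35, 2)·p = 595 · (1/105) = 17/3.
E[α(G)] ≥ n − E[|E(G)|] = 35 − 17/3 = 88/3.
Numerically: ≈ 29.33333.
(This is only a lower bound; the true E[α(G)] may be larger.)

E[α(G)] ≥ 88/3 ≈ 29.33333.


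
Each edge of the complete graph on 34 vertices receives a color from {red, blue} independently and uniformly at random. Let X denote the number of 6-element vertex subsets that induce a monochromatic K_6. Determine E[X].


Let X = Σ_S X_S over the C(34, 6) = 1344904 subsets S of size 6, where X_S = 1 if the K_6 on S is monochromatic.
For a fixed S, the K_6 on S has C(6, 2) = 15 edges. P[all 15 edges red] = (1/2)^15, and likewise for blue, so P[monochromatic] = 2·(1/2)^15 = 2^{1 − 15} = 1/16384.
By linearity of expectation: E[X] = C(34, 6) · 2^{1 − 15} = 1344904 · 1/16384 = 168113/2048.
Numerically: E[X] ≈ 82.086.

E[X] = C(34,6)·2^(1−C(6,2)) = 168113/2048 ≈ 82.086.


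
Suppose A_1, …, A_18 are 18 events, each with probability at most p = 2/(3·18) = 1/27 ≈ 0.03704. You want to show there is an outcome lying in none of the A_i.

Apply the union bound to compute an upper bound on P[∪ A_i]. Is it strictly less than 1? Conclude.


Union bound: P[∪_{i=1}^{18} A_i] ≤ Σ_i P[A_i] ≤ 18·p = 18·(1/27) = 2/3.
Numerically: 2/3 ≈ 0.66667.
Is 2/3 < 1? YES.
Since P[∪ A_i] ≤ 2/3 < 1, the complement has P[∩ A_i^c] ≥ 1 − 2/3 = 1/3 > 0, so some outcome avoids every A_i.

18·p = 2/3 ≈ 0.66667; existence CERTIFIED by the union bound.


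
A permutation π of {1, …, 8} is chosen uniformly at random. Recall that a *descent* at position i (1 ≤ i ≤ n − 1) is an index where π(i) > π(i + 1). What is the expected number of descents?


Write X = Σ X_I over i = 1, …, 7, with X_I the indicator of one descent.
There are 7 indicators.
For each fixed i, the pair (π(i), π(i+1)) is a uniformly random ordered pair of distinct values from {1, …, 8}; by symmetry P[π(i) > π(i+1)] = 1/2.
By linearity: E[X] = 7 · (1/2) = (8 − 1) · (1/2) = 7/2 ≈ 3.5000.

E[X] = 7/2 = 3.5000.


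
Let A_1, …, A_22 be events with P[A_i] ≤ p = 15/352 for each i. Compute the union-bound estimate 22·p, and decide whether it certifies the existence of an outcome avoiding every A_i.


Union bound: P[∪_{i=1}^{22} A_i] ≤ Σ_i P[A_i] ≤ 22·p = 22·(15/352) = 15/16.
Numerically: 15/16 ≈ 0.937500.
Is 15/16 < 1? YES.
Since P[∪ A_i] ≤ 15/16 < 1, the complement has P[∩ A_i^c] ≥ 1 − 15/16 = 1/16 > 0, so some outcome avoids every A_i.

22·p = 15/16 ≈ 0.937500; existence CERTIFIED by the union bound.


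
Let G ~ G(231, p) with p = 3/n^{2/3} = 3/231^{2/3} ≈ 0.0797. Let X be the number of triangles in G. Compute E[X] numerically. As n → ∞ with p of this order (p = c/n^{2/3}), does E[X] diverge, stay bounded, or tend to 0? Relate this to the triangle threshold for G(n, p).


Number of potential triangles: C(231, 3) = 2027795.
Each occurs with probability p³ ≈ (0.0797)³ ≈ 5.05988e-04.
By linearity: E[X] = C(231, 3)·p³ ≈ 2027795 · 5.05988e-04 ≈ 1026.039.
Since α = 2/3 < 1, p = c/n^{2/3} ≫ 1/n is above the triangle threshold p ~ 1/n. Asymptotically E[X] ~ (c³/6)·n^{3(1−α)} = (3³/6)·n^{1} → ∞; triangles are abundant w.h.p.

E[X] ≈ 1026.039; in regime p = Θ(1/n^{2/3}) E[X] diverges (above the triangle threshold p ~ 1/n).


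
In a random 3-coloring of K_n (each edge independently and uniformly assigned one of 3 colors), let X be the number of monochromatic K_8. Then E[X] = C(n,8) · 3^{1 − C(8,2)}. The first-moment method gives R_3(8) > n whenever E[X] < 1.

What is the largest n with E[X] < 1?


We need C(n, 8) · 3^{1 − 28} < 1, i.e. C(n, 8) < 3^{28 − 1} = 7625597484987.
Check values of n near the boundary:
  n = 155: C(155, 8) = 6876747915675; 6876747915675 < 7625597484987? YES
  n = 156: C(156, 8) = 7248464019225; 7248464019225 < 7625597484987? YES
  n = 157: C(157, 8) = 7637643295425; 7637643295425 < 7625597484987? NO
  n = 158: C(158, 8) = 8044984271181; 8044984271181 < 7625597484987? NO
  n = 159: C(159, 8) = 8471208603429; 8471208603429 < 7625597484987? NO
The largest n with C(n, 8) < 7625597484987 is n = 156 (where E[X] = 805384891025/847288609443 ≈ 0.9505437). Hence R_3(8) > 156, i.e. R_3(8) ≥ 157.

Largest n = 156; hence R_3(8) > 156.
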